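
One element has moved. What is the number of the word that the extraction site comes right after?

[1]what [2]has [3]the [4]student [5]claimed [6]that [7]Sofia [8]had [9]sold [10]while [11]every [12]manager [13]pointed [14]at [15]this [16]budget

The displaced element is "what" (word 1).
It is linked across 1 clause boundary (that).
It functions as the direct object of "sold", so the gap sits immediately after word 9 ("sold").
Base order: The student has claimed that Sofia had sold what while every manager pointed at this budget.

9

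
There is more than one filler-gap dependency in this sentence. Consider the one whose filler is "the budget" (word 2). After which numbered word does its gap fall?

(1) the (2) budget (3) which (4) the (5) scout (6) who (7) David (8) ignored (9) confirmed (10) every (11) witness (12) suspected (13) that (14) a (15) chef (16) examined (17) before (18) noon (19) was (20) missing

16

The displaced element is "the budget" (word 2).
It is linked across 2 clause boundaries (Ø → that).
It functions as the direct object of "examined", so the gap sits immediately after word 16 ("examined").
Base order: The scout who David ignored confirmed every witness suspected that a chef examined the budget before noon.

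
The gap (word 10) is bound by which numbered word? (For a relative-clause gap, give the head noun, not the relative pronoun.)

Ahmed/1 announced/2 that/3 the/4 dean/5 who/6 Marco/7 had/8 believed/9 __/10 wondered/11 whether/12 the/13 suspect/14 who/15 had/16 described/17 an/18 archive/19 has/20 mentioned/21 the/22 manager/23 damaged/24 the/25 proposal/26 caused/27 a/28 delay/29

5

The gap at 10 is the subject of "wondered", inside a relative clause.
The relative pronoun is "who" (word 6); it is bound by the head noun immediately before it.
Its filler is the head noun "dean", at word 5.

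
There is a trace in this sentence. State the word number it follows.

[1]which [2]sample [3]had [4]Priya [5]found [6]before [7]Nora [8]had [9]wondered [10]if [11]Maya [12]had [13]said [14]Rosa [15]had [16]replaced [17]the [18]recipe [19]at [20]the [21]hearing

5

The displaced element is "which sample" (word 2).
It functions as the direct object of "found", so the gap sits immediately after word 5 ("found").
Base order: Priya had found which sample before Nora had wondered if Maya had said Rosa had replaced the recipe at the hearing.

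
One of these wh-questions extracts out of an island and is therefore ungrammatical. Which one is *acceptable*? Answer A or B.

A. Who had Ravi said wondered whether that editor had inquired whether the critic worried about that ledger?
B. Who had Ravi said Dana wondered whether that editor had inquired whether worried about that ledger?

A

In B, the wh-phrase is extracted from inside a wh-island (introduced by "whether"), which blocks movement.
In A, the extraction path crosses only that-complement boundaries, which are transparent.
So A is grammatical.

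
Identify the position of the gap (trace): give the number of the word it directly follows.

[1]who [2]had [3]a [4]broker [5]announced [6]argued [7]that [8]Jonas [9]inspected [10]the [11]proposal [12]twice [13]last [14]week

The displaced element is "who" (word 1).
It is linked across 1 clause boundary (Ø).
It functions as the subject of "argued", so the gap sits immediately after word 5 ("announced").
Base order: A broker had announced that who argued that Jonas inspected the proposal twice last week.

5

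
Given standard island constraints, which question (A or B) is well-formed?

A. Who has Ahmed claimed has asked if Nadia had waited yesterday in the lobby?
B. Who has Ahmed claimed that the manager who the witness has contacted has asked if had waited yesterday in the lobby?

In B, the wh-phrase is extracted from inside a wh-island (introduced by "if"), which blocks movement.
In A, the extraction path crosses only that-complement boundaries, which are transparent.
So A is grammatical.

A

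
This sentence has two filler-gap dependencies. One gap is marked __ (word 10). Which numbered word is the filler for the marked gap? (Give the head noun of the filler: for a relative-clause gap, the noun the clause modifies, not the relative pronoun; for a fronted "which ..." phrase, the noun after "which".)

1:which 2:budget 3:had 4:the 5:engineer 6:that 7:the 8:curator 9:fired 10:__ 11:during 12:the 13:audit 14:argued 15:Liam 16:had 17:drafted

The marked gap is inside the relative clause, the direct object of "fired".
Its filler is the head noun "engineer" (via "that"), at word 5.
(The other dependency links word 2 to a gap after word 17.)

5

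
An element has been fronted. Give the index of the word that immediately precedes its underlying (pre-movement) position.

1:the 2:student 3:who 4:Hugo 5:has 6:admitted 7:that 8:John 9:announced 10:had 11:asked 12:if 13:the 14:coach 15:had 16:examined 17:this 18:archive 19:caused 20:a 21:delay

The displaced element is "the student" (word 2).
It is linked across 2 clause boundaries (that → Ø).
It functions as the subject of "asked", so the gap sits immediately after word 9 ("announced").
Base order: Hugo has admitted that John announced that the student had asked if the coach had examined this archive.

9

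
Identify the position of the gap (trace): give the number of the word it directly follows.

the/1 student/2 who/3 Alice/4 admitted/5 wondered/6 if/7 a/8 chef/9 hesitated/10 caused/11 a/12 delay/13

The displaced element is "the student" (word 2).
It is linked across 1 clause boundary (Ø).
It functions as the subject of "wondered", so the gap sits immediately after word 5 ("admitted").
Base order: Alice admitted that the student wondered if a chef hesitated.

5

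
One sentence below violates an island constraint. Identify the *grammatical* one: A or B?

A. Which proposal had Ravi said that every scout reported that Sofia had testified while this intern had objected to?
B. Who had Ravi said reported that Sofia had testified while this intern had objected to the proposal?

In A, the wh-phrase is extracted from inside an adjunct island (introduced by "while"), which blocks movement.
In B, the extraction path crosses only that-complement boundaries, which are transparent.
So B is grammatical.

B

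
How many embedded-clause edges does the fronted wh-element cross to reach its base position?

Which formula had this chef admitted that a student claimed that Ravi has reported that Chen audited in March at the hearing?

3

"which formula" is extracted from the object of "audited".
Boundaries crossed, outermost first: [that], [that], [that] — 3 in total.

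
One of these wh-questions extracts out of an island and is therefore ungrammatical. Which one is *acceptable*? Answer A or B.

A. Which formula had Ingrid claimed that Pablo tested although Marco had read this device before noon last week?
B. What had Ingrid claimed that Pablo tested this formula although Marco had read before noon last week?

A

In B, the wh-phrase is extracted from inside an adjunct island (introduced by "although"), which blocks movement.
In A, the extraction path crosses only that-complement boundaries, which are transparent.
So A is grammatical.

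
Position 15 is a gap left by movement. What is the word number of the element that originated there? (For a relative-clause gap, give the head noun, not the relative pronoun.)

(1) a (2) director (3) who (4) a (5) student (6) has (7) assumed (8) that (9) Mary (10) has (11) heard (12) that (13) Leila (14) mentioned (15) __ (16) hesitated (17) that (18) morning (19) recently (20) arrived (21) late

2

The gap at 15 is the subject of "hesitated", inside a relative clause.
The relative pronoun is "who" (word 3); it is bound by the head noun immediately before it.
Its filler is the head noun "director", at word 2.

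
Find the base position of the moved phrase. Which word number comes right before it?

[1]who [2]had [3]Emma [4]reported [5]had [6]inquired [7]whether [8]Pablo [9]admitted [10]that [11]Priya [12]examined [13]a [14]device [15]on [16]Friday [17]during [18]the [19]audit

4

The displaced element is "who" (word 1).
It is linked across 1 clause boundary (Ø).
It functions as the subject of "inquired", so the gap sits immediately after word 4 ("reported").
Base order: Emma had reported that who had inquired whether Pablo admitted that Priya examined a device on Friday during the audit.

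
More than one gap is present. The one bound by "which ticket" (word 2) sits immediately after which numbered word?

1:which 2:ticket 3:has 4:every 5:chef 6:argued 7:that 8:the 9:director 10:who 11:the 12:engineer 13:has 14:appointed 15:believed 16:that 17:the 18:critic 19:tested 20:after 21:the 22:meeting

The displaced element is "which ticket" (word 2).
It is linked across 2 clause boundaries (that → that).
It functions as the direct object of "tested", so the gap sits immediately after word 19 ("tested").
Base order: Every chef has argued that the director who the engineer has appointed believed that the critic tested which ticket after the meeting.

19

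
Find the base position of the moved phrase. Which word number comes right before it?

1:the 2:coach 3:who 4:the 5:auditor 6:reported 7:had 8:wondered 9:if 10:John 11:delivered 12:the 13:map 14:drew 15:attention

The displaced element is "the coach" (word 2).
It is linked across 1 clause boundary (Ø).
It functions as the subject of "wondered", so the gap sits immediately after word 6 ("reported").
Base order: The auditor reported that the coach had wondered if John delivered the map.

6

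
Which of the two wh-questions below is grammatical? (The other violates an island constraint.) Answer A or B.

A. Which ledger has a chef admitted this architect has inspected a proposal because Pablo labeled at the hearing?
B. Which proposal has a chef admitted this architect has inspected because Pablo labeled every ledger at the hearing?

B

In A, the wh-phrase is extracted from inside an adjunct island (introduced by "because"), which blocks movement.
In B, the extraction path crosses only that-complement boundaries, which are transparent.
So B is grammatical.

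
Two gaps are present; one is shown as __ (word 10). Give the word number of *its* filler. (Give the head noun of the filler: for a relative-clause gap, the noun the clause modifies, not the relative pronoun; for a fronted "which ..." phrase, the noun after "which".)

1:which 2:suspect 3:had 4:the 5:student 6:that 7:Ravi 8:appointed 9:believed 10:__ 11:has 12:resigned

The marked gap is the subject of "resigned".
Its filler is the fronted wh-phrase "which suspect", at word 2.
(The other dependency links word 5 to a gap after word 8.)

2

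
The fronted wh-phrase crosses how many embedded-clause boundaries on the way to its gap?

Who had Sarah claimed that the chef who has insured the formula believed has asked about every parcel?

2

"who" is extracted from the subject of "asked".
Boundaries crossed, outermost first: [that], [Ø] — 2 in total.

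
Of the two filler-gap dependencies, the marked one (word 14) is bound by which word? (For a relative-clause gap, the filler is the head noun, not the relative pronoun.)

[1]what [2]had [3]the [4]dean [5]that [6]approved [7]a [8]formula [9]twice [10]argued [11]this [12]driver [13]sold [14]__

The marked gap is the direct object of "sold".
Its filler is the fronted wh-phrase "what", at word 1.
(The other dependency links word 4 to a gap after word 5.)

1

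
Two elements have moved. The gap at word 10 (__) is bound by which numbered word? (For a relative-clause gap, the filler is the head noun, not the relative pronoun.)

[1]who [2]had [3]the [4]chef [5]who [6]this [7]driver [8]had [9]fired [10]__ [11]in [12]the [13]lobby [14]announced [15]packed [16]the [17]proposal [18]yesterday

4

The marked gap is inside the relative clause, the direct object of "fired".
Its filler is the head noun "chef" (via "who"), at word 4.
(The other dependency links word 1 to a gap after word 14.)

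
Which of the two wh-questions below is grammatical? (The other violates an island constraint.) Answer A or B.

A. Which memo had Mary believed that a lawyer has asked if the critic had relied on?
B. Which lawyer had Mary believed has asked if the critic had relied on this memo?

B

In A, the wh-phrase is extracted from inside a wh-island (introduced by "if"), which blocks movement.
In B, the extraction path crosses only that-complement boundaries, which are transparent.
So B is grammatical.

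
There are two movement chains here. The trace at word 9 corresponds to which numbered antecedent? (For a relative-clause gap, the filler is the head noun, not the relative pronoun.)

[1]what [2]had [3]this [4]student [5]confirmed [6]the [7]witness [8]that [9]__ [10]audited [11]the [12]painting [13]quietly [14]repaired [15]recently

7

The marked gap is inside the relative clause, the subject of "audited".
Its filler is the head noun "witness" (via "that"), at word 7.
(The other dependency links word 1 to a gap after word 14.)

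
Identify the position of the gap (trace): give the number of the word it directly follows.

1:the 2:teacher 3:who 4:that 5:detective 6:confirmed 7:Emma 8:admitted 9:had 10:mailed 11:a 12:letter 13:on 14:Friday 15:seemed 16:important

The displaced element is "the teacher" (word 2).
It is linked across 2 clause boundaries (Ø → Ø).
It functions as the subject of "mailed", so the gap sits immediately after word 8 ("admitted").
Base order: That detective confirmed Emma admitted that the teacher had mailed a letter on Friday.

8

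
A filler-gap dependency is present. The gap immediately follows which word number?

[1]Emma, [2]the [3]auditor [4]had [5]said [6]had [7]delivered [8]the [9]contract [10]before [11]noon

The displaced element is "Emma" (word 1).
It is linked across 1 clause boundary (Ø).
It functions as the subject of "delivered", so the gap sits immediately after word 5 ("said").
Base order: The auditor had said that Emma had delivered the contract before noon.

5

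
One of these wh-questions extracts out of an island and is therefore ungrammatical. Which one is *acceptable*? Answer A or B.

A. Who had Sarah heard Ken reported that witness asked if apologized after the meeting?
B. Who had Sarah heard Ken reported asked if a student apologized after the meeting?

B

In A, the wh-phrase is extracted from inside a wh-island (introduced by "if"), which blocks movement.
In B, the extraction path crosses only that-complement boundaries, which are transparent.
So B is grammatical.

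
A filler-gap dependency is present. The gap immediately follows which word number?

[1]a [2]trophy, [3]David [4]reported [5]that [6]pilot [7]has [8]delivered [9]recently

8

The displaced element is "a trophy" (word 2).
It is linked across 1 clause boundary (Ø).
It functions as the direct object of "delivered", so the gap sits immediately after word 8 ("delivered").
Base order: David reported that pilot has delivered a trophy recently.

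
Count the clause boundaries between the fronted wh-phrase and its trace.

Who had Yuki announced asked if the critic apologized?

"who" is extracted from the subject of "asked".
Boundaries crossed, outermost first: [Ø] — 1 in total.

1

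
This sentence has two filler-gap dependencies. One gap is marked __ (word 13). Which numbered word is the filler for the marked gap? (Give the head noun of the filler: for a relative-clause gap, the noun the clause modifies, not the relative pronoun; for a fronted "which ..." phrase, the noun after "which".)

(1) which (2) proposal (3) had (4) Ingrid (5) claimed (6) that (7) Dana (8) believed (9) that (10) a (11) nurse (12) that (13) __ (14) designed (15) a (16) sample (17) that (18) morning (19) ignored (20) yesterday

11

The marked gap is inside the relative clause, the subject of "designed".
Its filler is the head noun "nurse" (via "that"), at word 11.
(The other dependency links word 2 to a gap after word 19.)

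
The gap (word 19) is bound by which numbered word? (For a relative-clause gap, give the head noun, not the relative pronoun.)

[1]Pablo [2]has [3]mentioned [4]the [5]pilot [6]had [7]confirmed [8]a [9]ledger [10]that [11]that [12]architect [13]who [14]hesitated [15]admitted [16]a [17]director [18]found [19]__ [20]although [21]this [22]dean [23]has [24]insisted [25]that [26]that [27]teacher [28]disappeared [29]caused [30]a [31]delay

9

The gap at 19 is the object of "found", inside a relative clause.
The relative pronoun is "that" (word 10); it is bound by the head noun immediately before it.
Its filler is the head noun "ledger", at word 9.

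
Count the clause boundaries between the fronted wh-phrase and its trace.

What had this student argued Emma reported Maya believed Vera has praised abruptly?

"what" is extracted from the object of "praised".
Boundaries crossed, outermost first: [Ø], [Ø], [Ø] — 3 in total.

3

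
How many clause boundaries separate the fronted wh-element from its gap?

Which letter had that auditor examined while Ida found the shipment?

"which letter" originates inside the matrix clause — no clause boundary is crossed.

0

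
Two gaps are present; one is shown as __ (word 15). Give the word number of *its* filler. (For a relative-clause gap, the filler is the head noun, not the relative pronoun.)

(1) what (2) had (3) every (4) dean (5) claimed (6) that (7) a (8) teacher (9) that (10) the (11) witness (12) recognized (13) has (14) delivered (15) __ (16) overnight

1

The marked gap is the direct object of "delivered".
Its filler is the fronted wh-phrase "what", at word 1.
(The other dependency links word 8 to a gap after word 12.)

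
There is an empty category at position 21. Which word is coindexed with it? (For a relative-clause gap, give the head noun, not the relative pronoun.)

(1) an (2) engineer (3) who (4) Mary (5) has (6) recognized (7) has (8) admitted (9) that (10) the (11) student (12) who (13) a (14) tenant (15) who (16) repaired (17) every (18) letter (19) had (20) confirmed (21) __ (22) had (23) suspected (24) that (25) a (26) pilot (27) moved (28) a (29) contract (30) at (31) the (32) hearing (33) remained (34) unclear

The gap at 21 is the subject of "suspected", inside a relative clause.
The relative pronoun is "who" (word 12); it is bound by the head noun immediately before it.
Its filler is the head noun "student", at word 11.

11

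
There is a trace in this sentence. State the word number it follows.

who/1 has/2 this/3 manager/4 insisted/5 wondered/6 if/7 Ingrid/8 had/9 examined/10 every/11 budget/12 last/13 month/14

5

The displaced element is "who" (word 1).
It is linked across 1 clause boundary (Ø).
It functions as the subject of "wondered", so the gap sits immediately after word 5 ("insisted").
Base order: This manager has insisted that who wondered if Ingrid had examined every budget last month.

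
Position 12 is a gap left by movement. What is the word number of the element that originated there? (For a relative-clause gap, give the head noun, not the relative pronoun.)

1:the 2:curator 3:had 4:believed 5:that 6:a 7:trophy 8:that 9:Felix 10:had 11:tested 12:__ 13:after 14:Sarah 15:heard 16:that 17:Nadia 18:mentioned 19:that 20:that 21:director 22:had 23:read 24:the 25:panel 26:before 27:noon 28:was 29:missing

7

The gap at 12 is the object of "tested", inside a relative clause.
The relative pronoun is "that" (word 8); it is bound by the head noun immediately before it.
Its filler is the head noun "trophy", at word 7.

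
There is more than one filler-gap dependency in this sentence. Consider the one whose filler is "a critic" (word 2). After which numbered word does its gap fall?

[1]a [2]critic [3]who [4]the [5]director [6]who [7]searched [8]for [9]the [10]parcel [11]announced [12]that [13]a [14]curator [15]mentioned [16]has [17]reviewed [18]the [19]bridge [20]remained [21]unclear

15

The displaced element is "a critic" (word 2).
It is linked across 2 clause boundaries (that → Ø).
It functions as the subject of "reviewed", so the gap sits immediately after word 15 ("mentioned").
Base order: The director who searched for the parcel announced that a curator mentioned that a critic has reviewed the bridge.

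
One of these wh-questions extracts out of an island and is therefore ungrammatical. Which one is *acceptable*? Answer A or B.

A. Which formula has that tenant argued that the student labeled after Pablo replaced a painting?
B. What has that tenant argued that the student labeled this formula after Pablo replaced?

A

In B, the wh-phrase is extracted from inside an adjunct island (introduced by "after"), which blocks movement.
In A, the extraction path crosses only that-complement boundaries, which are transparent.
So A is grammatical.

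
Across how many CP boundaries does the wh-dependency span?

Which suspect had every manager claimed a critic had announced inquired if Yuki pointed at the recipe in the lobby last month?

"which suspect" is extracted from the subject of "inquired".
Boundaries crossed, outermost first: [Ø], [Ø] — 2 in total.

2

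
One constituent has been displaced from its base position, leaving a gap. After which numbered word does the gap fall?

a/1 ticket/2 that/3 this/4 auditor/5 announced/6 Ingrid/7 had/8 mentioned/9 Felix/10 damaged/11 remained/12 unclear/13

11

The displaced element is "a ticket" (word 2).
It is linked across 2 clause boundaries (Ø → Ø).
It functions as the direct object of "damaged", so the gap sits immediately after word 11 ("damaged").
Base order: This auditor announced Ingrid had mentioned Felix damaged a ticket.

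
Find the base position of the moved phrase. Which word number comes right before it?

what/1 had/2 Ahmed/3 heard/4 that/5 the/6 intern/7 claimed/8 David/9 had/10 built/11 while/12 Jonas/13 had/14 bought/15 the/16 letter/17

The displaced element is "what" (word 1).
It is linked across 2 clause boundaries (that → Ø).
It functions as the direct object of "built", so the gap sits immediately after word 11 ("built").
Base order: Ahmed had heard that the intern claimed David had built what while Jonas had bought the letter.

11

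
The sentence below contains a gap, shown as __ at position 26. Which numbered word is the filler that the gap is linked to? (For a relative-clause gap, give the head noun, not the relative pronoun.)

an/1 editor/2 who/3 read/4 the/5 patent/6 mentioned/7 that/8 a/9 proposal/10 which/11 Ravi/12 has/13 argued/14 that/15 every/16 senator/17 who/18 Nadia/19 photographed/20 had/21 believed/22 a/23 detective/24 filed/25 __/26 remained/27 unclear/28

The gap at 26 is the object of "filed", inside a relative clause.
The relative pronoun is "which" (word 11); it is bound by the head noun immediately before it.
Its filler is the head noun "proposal", at word 10.

10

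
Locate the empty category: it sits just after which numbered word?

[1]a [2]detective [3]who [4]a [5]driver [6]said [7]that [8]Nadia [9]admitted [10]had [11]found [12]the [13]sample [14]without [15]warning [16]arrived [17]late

9

The displaced element is "a detective" (word 2).
It is linked across 2 clause boundaries (that → Ø).
It functions as the subject of "found", so the gap sits immediately after word 9 ("admitted").
Base order: A driver said that Nadia admitted that a detective had found the sample without warning.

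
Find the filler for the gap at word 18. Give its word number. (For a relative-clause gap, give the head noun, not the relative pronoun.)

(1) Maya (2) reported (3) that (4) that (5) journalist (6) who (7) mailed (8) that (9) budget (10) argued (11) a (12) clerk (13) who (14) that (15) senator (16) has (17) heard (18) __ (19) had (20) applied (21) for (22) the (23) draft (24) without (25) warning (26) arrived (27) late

12

The gap at 18 is the subject of "applied", inside a relative clause.
The relative pronoun is "who" (word 13); it is bound by the head noun immediately before it.
Its filler is the head noun "clerk", at word 12.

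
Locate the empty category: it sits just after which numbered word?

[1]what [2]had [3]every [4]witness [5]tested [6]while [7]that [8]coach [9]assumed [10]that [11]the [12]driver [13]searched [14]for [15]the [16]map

5

The displaced element is "what" (word 1).
It functions as the direct object of "tested", so the gap sits immediately after word 5 ("tested").
Base order: Every witness had tested what while that coach assumed that the driver searched for the map.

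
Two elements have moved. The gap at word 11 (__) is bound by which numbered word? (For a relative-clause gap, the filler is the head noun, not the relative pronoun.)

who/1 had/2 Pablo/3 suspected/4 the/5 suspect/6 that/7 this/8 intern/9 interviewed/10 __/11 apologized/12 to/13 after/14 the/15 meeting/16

The marked gap is inside the relative clause, the direct object of "interviewed".
Its filler is the head noun "suspect" (via "that"), at word 6.
(The other dependency links word 1 to a gap after word 13.)

6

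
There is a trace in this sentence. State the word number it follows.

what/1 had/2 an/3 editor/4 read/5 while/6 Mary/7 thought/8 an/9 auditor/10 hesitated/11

5

The displaced element is "what" (word 1).
It functions as the direct object of "read", so the gap sits immediately after word 5 ("read").
Base order: An editor had read what while Mary thought an auditor hesitated.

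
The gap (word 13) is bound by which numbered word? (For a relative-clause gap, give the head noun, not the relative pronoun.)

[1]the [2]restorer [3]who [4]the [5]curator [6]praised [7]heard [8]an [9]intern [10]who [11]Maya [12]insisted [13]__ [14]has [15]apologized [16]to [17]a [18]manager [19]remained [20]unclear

The gap at 13 is the subject of "apologized", inside a relative clause.
The relative pronoun is "who" (word 10); it is bound by the head noun immediately before it.
Its filler is the head noun "intern", at word 9.

9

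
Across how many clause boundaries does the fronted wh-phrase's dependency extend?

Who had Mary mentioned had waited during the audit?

"who" is extracted from the subject of "waited".
Boundaries crossed, outermost first: [Ø] — 1 in total.

1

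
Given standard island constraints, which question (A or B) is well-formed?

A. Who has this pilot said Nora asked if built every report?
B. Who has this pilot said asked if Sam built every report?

B

In A, the wh-phrase is extracted from inside a wh-island (introduced by "if"), which blocks movement.
In B, the extraction path crosses only that-complement boundaries, which are transparent.
So B is grammatical.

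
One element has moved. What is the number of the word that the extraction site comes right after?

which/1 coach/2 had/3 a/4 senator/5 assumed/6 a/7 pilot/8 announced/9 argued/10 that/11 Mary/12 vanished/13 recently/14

The displaced element is "which coach" (word 2).
It is linked across 2 clause boundaries (Ø → Ø).
It functions as the subject of "argued", so the gap sits immediately after word 9 ("announced").
Base order: A senator had assumed a pilot announced that which coach argued that Mary vanished recently.

9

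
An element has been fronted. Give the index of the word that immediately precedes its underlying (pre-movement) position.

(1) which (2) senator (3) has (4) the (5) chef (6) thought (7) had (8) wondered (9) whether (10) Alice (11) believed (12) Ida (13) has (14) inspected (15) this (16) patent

The displaced element is "which senator" (word 2).
It is linked across 1 clause boundary (Ø).
It functions as the subject of "wondered", so the gap sits immediately after word 6 ("thought").
Base order: The chef has thought that which senator had wondered whether Alice believed Ida has inspected this patent.

6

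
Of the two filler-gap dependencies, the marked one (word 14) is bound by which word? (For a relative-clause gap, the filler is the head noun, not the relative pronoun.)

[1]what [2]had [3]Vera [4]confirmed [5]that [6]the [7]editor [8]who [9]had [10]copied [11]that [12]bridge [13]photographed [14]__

1

The marked gap is the direct object of "photographed".
Its filler is the fronted wh-phrase "what", at word 1.
(The other dependency links word 7 to a gap after word 8.)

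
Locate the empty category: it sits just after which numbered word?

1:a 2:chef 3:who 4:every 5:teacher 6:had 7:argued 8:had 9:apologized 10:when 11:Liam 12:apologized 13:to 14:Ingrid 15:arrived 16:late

7

The displaced element is "a chef" (word 2).
It is linked across 1 clause boundary (Ø).
It functions as the subject of "apologized", so the gap sits immediately after word 7 ("argued").
Base order: Every teacher had argued a chef had apologized when Liam apologized to Ingrid.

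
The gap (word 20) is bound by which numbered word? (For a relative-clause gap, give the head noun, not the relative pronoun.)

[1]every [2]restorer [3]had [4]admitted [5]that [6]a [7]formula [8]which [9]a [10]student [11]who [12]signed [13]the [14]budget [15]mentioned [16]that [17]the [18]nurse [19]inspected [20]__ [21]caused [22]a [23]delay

7

The gap at 20 is the object of "inspected", inside a relative clause.
The relative pronoun is "which" (word 8); it is bound by the head noun immediately before it.
Its filler is the head noun "formula", at word 7.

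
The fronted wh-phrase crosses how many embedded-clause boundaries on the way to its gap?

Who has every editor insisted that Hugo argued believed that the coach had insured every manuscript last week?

2

"who" is extracted from the subject of "believed".
Boundaries crossed, outermost first: [that], [Ø] — 2 in total.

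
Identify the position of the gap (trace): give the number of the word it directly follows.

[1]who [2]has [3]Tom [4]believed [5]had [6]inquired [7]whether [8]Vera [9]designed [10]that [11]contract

The displaced element is "who" (word 1).
It is linked across 1 clause boundary (Ø).
It functions as the subject of "inquired", so the gap sits immediately after word 4 ("believed").
Base order: Tom has believed that who had inquired whether Vera designed that contract.

4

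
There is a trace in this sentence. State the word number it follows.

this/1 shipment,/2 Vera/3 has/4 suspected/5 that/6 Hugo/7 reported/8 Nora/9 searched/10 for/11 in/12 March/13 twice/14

11

The displaced element is "this shipment" (word 2).
It is linked across 2 clause boundaries (that → Ø).
It functions as the object of the preposition "for" of "searched", so the gap sits immediately after word 11 ("for").
Base order: Vera has suspected that Hugo reported Nora searched for this shipment in March twice.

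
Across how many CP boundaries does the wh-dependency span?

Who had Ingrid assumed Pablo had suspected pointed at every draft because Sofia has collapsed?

2

"who" is extracted from the subject of "pointed".
Boundaries crossed, outermost first: [Ø], [Ø] — 2 in total.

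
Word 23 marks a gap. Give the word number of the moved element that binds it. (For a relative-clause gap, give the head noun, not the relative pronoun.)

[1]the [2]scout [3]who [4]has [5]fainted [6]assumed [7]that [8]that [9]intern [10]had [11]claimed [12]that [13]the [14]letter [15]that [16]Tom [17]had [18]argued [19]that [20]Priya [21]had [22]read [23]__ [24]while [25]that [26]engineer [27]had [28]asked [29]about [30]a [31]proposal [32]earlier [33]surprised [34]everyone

14

The gap at 23 is the object of "read", inside a relative clause.
The relative pronoun is "that" (word 15); it is bound by the head noun immediately before it.
Its filler is the head noun "letter", at word 14.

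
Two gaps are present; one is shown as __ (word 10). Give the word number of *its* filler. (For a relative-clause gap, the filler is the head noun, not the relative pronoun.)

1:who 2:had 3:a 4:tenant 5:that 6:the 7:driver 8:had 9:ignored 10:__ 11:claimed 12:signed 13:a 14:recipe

4

The marked gap is inside the relative clause, the direct object of "ignored".
Its filler is the head noun "tenant" (via "that"), at word 4.
(The other dependency links word 1 to a gap after word 11.)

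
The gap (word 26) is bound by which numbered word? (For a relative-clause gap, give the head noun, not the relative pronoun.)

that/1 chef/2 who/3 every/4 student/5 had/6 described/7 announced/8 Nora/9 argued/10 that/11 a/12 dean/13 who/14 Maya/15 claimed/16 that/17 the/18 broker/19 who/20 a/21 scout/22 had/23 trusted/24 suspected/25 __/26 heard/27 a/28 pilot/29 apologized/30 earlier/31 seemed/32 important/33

The gap at 26 is the subject of "heard", inside a relative clause.
The relative pronoun is "who" (word 14); it is bound by the head noun immediately before it.
Its filler is the head noun "dean", at word 13.

13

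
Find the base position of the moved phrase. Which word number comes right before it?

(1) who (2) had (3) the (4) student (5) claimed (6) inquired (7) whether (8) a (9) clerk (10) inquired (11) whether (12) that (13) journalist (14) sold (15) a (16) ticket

The displaced element is "who" (word 1).
It is linked across 1 clause boundary (Ø).
It functions as the subject of "inquired", so the gap sits immediately after word 5 ("claimed").
Base order: The student had claimed who inquired whether a clerk inquired whether that journalist sold a ticket.

5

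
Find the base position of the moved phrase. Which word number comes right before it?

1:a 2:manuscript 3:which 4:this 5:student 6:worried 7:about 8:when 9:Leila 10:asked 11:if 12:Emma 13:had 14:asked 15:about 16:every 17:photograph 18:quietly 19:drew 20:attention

7

The displaced element is "a manuscript" (word 2).
It functions as the object of the preposition "about" of "worried", so the gap sits immediately after word 7 ("about").
Base order: This student worried about a manuscript when Leila asked if Emma had asked about every photograph quietly.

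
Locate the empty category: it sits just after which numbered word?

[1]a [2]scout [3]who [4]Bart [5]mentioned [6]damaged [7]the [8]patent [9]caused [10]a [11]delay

The displaced element is "a scout" (word 2).
It is linked across 1 clause boundary (Ø).
It functions as the subject of "damaged", so the gap sits immediately after word 5 ("mentioned").
Base order: Bart mentioned a scout damaged the patent.

5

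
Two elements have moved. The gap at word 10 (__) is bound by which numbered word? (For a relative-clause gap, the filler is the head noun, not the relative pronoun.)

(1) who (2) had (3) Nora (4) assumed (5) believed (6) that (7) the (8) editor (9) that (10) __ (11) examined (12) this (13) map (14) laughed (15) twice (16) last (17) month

8

The marked gap is inside the relative clause, the subject of "examined".
Its filler is the head noun "editor" (via "that"), at word 8.
(The other dependency links word 1 to a gap after word 4.)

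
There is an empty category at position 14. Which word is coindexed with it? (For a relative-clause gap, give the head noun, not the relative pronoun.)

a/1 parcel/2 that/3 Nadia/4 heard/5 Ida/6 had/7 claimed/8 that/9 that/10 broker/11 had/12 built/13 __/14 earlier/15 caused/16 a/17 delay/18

2

The gap at 14 is the object of "built", inside a relative clause.
The relative pronoun is "that" (word 3); it is bound by the head noun immediately before it.
Its filler is the head noun "parcel", at word 2.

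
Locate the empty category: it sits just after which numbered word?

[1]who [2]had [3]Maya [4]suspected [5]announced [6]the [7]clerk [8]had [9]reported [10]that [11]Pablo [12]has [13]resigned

4

The displaced element is "who" (word 1).
It is linked across 1 clause boundary (Ø).
It functions as the subject of "announced", so the gap sits immediately after word 4 ("suspected").
Base order: Maya had suspected that who announced the clerk had reported that Pablo has resigned.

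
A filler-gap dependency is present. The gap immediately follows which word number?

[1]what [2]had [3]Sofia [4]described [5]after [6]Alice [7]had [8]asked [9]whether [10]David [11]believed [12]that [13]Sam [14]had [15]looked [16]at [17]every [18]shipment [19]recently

4

The displaced element is "what" (word 1).
It functions as the direct object of "described", so the gap sits immediately after word 4 ("described").
Base order: Sofia had described what after Alice had asked whether David believed that Sam had looked at every shipment recently.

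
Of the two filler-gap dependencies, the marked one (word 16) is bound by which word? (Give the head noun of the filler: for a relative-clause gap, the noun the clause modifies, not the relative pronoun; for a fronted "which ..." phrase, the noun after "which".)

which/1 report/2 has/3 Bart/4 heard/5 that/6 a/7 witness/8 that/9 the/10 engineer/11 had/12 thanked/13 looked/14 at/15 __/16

2

The marked gap is the object of the preposition "at" of "looked".
Its filler is the fronted wh-phrase "which report", at word 2.
(The other dependency links word 8 to a gap after word 13.)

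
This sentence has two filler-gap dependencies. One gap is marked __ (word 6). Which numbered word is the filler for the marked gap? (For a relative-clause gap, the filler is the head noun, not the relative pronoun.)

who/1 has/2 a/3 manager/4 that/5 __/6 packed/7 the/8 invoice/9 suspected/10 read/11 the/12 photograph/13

4

The marked gap is inside the relative clause, the subject of "packed".
Its filler is the head noun "manager" (via "that"), at word 4.
(The other dependency links word 1 to a gap after word 10.)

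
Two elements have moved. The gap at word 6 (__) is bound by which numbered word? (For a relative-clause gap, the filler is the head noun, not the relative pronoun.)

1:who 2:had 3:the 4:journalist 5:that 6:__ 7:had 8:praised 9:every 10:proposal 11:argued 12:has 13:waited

4

The marked gap is inside the relative clause, the subject of "praised".
Its filler is the head noun "journalist" (via "that"), at word 4.
(The other dependency links word 1 to a gap after word 11.)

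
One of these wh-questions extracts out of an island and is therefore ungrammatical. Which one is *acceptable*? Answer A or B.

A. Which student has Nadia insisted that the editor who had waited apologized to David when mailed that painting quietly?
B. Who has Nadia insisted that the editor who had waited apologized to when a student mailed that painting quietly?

In A, the wh-phrase is extracted from inside an adjunct island (introduced by "when"), which blocks movement.
In B, the extraction path crosses only that-complement boundaries, which are transparent.
So B is grammatical.

B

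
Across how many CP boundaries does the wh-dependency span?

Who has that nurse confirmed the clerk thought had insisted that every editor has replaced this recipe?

2

"who" is extracted from the subject of "insisted".
Boundaries crossed, outermost first: [Ø], [Ø] — 2 in total.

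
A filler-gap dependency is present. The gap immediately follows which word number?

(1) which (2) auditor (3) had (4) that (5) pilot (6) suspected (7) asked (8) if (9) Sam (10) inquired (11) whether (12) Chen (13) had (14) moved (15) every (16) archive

6

The displaced element is "which auditor" (word 2).
It is linked across 1 clause boundary (Ø).
It functions as the subject of "asked", so the gap sits immediately after word 6 ("suspected").
Base order: That pilot had suspected that which auditor asked if Sam inquired whether Chen had moved every archive.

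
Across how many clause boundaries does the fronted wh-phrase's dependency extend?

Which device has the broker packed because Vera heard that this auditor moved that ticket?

"which device" originates inside the matrix clause — no clause boundary is crossed.

0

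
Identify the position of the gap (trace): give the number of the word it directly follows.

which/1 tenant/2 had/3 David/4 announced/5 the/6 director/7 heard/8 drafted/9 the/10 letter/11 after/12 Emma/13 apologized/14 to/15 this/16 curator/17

The displaced element is "which tenant" (word 2).
It is linked across 2 clause boundaries (Ø → Ø).
It functions as the subject of "drafted", so the gap sits immediately after word 8 ("heard").
Base order: David had announced the director heard that which tenant drafted the letter after Emma apologized to this curator.

8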